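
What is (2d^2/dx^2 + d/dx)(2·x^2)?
4 x + 8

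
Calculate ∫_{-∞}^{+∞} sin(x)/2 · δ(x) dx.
0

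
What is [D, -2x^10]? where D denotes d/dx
- 20 x^{9}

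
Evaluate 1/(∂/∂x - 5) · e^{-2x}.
- \frac{e^{- 2 x}}{7}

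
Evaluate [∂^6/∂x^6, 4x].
24\frac{d^{5}}{dx^{5}}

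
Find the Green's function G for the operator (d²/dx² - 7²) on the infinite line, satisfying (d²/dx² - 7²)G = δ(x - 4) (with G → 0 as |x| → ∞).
-\frac{e^{-7|x - 4|}}{14}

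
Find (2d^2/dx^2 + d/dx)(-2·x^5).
10 x^{3} \left(- x - 8\right)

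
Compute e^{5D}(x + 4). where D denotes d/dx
x + 9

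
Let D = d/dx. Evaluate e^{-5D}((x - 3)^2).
x^{2} - 16 x + 64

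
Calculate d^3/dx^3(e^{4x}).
64 e^{4 x}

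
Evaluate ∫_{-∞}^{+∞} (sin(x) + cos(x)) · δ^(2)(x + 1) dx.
- \cos{\left(1 \right)} + \sin{\left(1 \right)}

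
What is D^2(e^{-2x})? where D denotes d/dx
4 e^{- 2 x}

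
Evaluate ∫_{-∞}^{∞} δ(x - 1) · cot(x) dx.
\cot{\left(1 \right)}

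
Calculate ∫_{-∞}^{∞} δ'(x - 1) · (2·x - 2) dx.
-2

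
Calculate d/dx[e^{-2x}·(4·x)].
4 \left(1 - 2 x\right) e^{- 2 x}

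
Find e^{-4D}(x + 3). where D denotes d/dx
x - 1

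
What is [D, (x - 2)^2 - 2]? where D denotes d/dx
2 x - 4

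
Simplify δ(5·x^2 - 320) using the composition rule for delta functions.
\frac{\delta(x - 8) + \delta(x + 8)}{80}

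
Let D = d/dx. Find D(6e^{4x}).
24 e^{4 x}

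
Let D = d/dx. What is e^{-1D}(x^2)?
x^{2} - 2 x + 1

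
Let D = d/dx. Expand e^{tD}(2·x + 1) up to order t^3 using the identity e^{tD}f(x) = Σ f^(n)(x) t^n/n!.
2 t + 2 x + 1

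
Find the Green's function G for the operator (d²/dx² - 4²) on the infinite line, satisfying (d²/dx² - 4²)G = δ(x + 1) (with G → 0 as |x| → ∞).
-\frac{e^{-4|x + 1|}}{8}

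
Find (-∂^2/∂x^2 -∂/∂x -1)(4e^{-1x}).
- 4 e^{- x}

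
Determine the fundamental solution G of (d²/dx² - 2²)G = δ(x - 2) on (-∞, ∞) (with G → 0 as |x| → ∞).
-\frac{e^{-2|x - 2|}}{4}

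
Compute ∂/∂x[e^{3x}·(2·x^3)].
6 x^{2} \left(x + 1\right) e^{3 x}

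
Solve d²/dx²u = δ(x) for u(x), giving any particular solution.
\frac{|x|}{2}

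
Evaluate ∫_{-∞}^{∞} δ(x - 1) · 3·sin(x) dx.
3 \sin{\left(1 \right)}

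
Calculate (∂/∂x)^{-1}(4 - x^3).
- \frac{x^{4}}{4} + 4 x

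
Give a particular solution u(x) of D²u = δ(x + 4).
\frac{|x + 4|}{2}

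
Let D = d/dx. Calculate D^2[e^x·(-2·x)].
2 \left(- x - 2\right) e^{x}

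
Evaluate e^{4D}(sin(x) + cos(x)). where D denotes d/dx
\sqrt{2} \sin{\left(x + \frac{\pi}{4} + 4 \right)}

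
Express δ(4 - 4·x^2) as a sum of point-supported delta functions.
\frac{\delta(x - 1) + \delta(x + 1)}{8}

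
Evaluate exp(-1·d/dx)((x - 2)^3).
x^{3} - 9 x^{2} + 27 x - 27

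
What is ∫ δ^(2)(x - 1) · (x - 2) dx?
0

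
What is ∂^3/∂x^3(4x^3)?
24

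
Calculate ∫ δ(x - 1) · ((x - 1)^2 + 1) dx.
1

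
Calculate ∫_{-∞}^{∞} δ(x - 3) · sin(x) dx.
\sin{\left(3 \right)}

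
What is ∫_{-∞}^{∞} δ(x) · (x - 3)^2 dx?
9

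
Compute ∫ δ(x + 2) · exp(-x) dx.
e^{2}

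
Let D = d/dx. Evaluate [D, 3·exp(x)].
3 e^{x}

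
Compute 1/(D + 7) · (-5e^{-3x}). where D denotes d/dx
- \frac{5 e^{- 3 x}}{4}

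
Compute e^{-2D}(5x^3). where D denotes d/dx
5 x^{3} - 30 x^{2} + 60 x - 40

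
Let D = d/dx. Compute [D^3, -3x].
-9D^{2}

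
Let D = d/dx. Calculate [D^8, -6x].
-48D^{7}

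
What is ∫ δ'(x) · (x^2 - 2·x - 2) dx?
2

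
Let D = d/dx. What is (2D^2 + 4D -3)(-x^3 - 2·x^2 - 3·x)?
3 x^{3} - 6 x^{2} - 19 x - 20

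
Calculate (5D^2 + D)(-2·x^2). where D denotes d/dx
- 4 x - 20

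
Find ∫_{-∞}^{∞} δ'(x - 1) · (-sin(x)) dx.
\cos{\left(1 \right)}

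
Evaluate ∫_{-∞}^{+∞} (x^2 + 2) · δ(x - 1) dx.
3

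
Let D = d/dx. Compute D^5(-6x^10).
- 181440 x^{5}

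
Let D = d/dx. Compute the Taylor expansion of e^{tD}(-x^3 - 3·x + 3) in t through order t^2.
- 3 t^{2} x - 3 t \left(x^{2} + 1\right) - x^{3} - 3 x + 3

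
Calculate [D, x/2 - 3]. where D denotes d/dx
\frac{1}{2}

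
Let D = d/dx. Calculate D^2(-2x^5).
- 40 x^{3}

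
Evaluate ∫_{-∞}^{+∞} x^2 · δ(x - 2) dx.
4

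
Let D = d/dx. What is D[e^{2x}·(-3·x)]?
\left(- 6 x - 3\right) e^{2 x}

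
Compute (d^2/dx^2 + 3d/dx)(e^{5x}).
40 e^{5 x}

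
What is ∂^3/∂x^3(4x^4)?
96 x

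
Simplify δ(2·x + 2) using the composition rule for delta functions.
\frac{\delta(x + 1)}{2}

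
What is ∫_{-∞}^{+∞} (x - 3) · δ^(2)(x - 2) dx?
0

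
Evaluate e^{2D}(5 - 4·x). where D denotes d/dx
- 4 x - 3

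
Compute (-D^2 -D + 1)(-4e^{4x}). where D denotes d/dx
76 e^{4 x}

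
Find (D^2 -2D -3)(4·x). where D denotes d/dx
- 12 x - 8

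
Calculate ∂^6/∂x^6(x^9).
60480 x^{3}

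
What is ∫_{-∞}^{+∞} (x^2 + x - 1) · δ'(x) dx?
-1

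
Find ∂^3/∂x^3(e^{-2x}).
- 8 e^{- 2 x}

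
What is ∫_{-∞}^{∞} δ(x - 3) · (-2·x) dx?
-6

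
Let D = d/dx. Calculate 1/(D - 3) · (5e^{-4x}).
- \frac{5 e^{- 4 x}}{7}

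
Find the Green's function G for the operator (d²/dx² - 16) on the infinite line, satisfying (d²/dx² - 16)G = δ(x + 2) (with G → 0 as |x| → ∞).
-\frac{e^{-4|x + 2|}}{8}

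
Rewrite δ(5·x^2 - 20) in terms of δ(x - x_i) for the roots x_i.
\frac{\delta(x - 2) + \delta(x + 2)}{20}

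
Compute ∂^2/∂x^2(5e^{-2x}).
20 e^{- 2 x}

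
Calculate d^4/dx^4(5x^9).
15120 x^{5}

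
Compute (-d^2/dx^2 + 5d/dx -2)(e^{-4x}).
- 38 e^{- 4 x}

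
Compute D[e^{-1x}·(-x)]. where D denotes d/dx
\left(x - 1\right) e^{- x}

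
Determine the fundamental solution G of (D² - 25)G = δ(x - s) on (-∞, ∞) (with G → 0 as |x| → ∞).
-\frac{e^{-5|x-s|}}{10}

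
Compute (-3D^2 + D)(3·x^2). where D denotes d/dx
6 x - 18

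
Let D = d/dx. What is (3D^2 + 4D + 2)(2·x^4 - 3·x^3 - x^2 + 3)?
2 x \left(2 x^{3} + 13 x^{2} + 17 x - 31\right)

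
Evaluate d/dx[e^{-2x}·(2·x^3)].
x^{2} \left(6 - 4 x\right) e^{- 2 x}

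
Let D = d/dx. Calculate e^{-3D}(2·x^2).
2 x^{2} - 12 x + 18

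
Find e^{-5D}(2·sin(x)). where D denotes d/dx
2 \sin{\left(x - 5 \right)}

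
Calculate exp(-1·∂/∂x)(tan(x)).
\tan{\left(x - 1 \right)}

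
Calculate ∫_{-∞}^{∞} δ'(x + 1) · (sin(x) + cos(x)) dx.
- \sin{\left(1 \right)} - \cos{\left(1 \right)}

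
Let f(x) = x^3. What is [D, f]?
3 x^{2}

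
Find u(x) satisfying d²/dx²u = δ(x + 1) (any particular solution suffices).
\frac{|x + 1|}{2}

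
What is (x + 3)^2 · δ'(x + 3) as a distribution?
0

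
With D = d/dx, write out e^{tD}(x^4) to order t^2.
x^{2} \left(6 t^{2} + 4 t x + x^{2}\right)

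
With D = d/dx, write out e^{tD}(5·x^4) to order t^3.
5 x \left(4 t^{3} + 6 t^{2} x + 4 t x^{2} + x^{3}\right)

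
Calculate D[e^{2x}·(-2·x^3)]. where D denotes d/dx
x^{2} \left(- 4 x - 6\right) e^{2 x}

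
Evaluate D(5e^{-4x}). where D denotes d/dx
- 20 e^{- 4 x}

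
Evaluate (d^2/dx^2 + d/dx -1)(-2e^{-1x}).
2 e^{- x}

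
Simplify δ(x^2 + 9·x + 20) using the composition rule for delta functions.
\frac{\delta(x + 4) + \delta(x + 5)}{1}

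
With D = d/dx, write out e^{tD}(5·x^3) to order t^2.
5 x \left(3 t^{2} + 3 t x + x^{2}\right)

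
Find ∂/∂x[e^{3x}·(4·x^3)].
12 x^{2} \left(x + 1\right) e^{3 x}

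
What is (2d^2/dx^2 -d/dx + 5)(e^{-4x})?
41 e^{- 4 x}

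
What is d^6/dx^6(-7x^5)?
0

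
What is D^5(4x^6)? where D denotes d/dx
2880 x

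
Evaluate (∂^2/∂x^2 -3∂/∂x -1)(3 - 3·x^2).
3 x^{2} + 18 x - 9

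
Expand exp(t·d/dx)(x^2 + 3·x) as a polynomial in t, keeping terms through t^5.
t^{2} + t \left(2 x + 3\right) + x^{2} + 3 x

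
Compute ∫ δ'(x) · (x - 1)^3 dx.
-3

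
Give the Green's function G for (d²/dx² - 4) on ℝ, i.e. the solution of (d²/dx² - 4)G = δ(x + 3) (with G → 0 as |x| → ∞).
-\frac{e^{-2|x + 3|}}{4}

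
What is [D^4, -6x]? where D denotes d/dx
-24D^{3}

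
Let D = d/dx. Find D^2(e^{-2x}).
4 e^{- 2 x}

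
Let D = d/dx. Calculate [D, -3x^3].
- 9 x^{2}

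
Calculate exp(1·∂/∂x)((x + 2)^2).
x^{2} + 6 x + 9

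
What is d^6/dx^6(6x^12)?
3991680 x^{6}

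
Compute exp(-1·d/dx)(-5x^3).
- 5 x^{3} + 15 x^{2} - 15 x + 5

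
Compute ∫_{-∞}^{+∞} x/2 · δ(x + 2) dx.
-1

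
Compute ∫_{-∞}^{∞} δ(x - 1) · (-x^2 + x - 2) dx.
-2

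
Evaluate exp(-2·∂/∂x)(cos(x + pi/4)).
\cos{\left(x - 2 + \frac{\pi}{4} \right)}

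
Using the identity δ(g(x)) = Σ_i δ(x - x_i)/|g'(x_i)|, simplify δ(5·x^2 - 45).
\frac{\delta(x - 3) + \delta(x + 3)}{30}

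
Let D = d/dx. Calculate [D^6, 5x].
30D^{5}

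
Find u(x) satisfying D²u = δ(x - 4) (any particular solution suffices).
\frac{|x - 4|}{2}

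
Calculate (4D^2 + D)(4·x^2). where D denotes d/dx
8 x + 32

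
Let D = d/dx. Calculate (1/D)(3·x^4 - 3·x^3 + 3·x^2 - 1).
\frac{3 x^{5}}{5} - \frac{3 x^{4}}{4} + x^{3} - x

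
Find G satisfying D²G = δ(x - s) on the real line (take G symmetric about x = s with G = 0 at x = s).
\frac{|x - s|}{2}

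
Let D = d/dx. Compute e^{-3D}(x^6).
x^{6} - 18 x^{5} + 135 x^{4} - 540 x^{3} + 1215 x^{2} - 1458 x + 729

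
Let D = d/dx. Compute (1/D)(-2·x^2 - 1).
- \frac{2 x^{3}}{3} - x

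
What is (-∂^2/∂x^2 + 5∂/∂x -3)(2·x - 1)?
13 - 6 x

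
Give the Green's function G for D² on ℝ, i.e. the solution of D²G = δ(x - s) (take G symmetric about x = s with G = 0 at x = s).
\frac{|x - s|}{2}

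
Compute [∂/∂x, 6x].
6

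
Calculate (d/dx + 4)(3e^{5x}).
27 e^{5 x}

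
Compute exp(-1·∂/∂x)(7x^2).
7 x^{2} - 14 x + 7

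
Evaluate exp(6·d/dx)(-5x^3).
- 5 x^{3} - 90 x^{2} - 540 x - 1080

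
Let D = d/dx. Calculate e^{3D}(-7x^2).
- 7 x^{2} - 42 x - 63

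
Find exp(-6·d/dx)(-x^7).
- x^{7} + 42 x^{6} - 756 x^{5} + 7560 x^{4} - 45360 x^{3} + 163296 x^{2} - 326592 x + 279936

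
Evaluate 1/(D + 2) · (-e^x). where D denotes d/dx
- \frac{e^{x}}{3}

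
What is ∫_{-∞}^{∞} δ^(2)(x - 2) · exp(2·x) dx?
4 e^{4}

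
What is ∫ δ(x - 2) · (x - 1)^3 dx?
1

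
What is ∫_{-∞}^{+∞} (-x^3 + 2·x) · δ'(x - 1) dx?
1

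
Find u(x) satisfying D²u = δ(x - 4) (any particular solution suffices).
\frac{|x - 4|}{2}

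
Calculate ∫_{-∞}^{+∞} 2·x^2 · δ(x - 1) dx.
2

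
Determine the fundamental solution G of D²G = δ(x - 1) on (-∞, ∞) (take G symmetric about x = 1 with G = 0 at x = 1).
\frac{|x - 1|}{2}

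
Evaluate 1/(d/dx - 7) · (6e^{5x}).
- 3 e^{5 x}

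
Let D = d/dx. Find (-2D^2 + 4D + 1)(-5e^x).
- 15 e^{x}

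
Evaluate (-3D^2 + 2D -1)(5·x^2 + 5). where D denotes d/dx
- 5 x^{2} + 20 x - 35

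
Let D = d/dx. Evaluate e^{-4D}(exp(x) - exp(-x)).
- e^{4 - x} + e^{x - 4}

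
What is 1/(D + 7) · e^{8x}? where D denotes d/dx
\frac{e^{8 x}}{15}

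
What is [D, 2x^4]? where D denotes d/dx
8 x^{3}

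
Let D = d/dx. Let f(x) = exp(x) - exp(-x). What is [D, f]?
2 \cosh{\left(x \right)}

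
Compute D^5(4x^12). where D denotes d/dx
380160 x^{7}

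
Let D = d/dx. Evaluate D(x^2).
2 x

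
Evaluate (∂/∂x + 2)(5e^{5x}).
35 e^{5 x}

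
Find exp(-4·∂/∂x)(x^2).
x^{2} - 8 x + 16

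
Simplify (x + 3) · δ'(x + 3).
-\delta(x + 3)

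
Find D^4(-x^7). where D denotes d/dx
- 840 x^{3}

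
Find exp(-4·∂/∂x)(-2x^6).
- 2 x^{6} + 48 x^{5} - 480 x^{4} + 2560 x^{3} - 7680 x^{2} + 12288 x - 8192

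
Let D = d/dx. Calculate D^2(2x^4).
24 x^{2}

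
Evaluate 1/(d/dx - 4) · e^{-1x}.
- \frac{e^{- x}}{5}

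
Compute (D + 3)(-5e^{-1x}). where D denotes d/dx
- 10 e^{- x}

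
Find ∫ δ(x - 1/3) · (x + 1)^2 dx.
\frac{16}{9}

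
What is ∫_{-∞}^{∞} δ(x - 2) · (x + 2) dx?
4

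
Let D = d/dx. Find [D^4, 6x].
24D^{3}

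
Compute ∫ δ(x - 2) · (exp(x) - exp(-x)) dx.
2 \sinh{\left(2 \right)}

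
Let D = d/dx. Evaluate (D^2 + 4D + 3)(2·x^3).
6 x \left(x^{2} + 4 x + 2\right)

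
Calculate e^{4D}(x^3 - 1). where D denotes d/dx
x^{3} + 12 x^{2} + 48 x + 63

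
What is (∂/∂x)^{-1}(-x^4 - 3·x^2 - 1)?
- \frac{x^{5}}{5} - x^{3} - x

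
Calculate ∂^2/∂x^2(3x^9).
216 x^{7}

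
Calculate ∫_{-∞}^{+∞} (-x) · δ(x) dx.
0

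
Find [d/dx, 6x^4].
24 x^{3}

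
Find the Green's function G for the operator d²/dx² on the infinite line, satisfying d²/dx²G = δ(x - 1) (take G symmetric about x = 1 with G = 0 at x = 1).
\frac{|x - 1|}{2}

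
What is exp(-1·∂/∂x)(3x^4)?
3 x^{4} - 12 x^{3} + 18 x^{2} - 12 x + 3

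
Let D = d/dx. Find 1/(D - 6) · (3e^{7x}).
3 e^{7 x}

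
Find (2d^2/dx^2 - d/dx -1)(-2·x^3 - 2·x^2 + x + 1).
2 x^{3} + 8 x^{2} - 21 x - 10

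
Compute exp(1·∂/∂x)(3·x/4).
\frac{3 x}{4} + \frac{3}{4}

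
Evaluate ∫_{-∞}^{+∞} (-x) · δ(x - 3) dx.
-3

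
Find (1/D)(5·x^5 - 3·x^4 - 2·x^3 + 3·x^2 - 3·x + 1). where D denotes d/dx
\frac{5 x^{6}}{6} - \frac{3 x^{5}}{5} - \frac{x^{4}}{2} + x^{3} - \frac{3 x^{2}}{2} + x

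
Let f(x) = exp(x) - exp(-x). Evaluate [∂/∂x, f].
2 \cosh{\left(x \right)}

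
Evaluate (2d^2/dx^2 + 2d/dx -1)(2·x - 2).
6 - 2 x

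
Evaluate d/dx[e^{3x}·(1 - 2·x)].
\left(1 - 6 x\right) e^{3 x}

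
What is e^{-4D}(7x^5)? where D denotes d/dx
7 x^{5} - 140 x^{4} + 1120 x^{3} - 4480 x^{2} + 8960 x - 7168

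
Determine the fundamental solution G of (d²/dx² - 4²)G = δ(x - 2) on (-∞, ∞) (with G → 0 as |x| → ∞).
-\frac{e^{-4|x - 2|}}{8}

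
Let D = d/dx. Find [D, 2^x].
2^{x} \log{\left(2 \right)}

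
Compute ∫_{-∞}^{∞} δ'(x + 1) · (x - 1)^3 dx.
-12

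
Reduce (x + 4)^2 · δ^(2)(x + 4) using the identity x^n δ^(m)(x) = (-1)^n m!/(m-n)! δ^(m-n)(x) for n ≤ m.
2\delta(x + 4)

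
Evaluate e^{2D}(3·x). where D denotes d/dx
3 x + 6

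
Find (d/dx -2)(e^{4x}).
2 e^{4 x}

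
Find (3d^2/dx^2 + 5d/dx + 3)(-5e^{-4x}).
- 155 e^{- 4 x}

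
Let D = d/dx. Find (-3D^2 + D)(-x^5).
5 x^{3} \left(12 - x\right)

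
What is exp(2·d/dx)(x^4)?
x^{4} + 8 x^{3} + 24 x^{2} + 32 x + 16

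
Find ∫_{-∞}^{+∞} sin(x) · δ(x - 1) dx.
\sin{\left(1 \right)}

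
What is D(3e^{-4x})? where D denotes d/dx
- 12 e^{- 4 x}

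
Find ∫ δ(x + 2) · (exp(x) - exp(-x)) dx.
- 2 \sinh{\left(2 \right)}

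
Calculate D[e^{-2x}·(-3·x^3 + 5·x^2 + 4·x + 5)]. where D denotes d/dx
\left(6 x^{3} - 19 x^{2} + 2 x - 6\right) e^{- 2 x}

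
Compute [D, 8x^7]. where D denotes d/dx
56 x^{6}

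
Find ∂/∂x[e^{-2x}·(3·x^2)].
6 x \left(1 - x\right) e^{- 2 x}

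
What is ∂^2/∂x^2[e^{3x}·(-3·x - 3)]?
\left(- 27 x - 45\right) e^{3 x}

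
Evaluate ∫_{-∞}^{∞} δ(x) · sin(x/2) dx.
0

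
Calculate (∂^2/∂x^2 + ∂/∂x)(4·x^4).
16 x^{2} \left(x + 3\right)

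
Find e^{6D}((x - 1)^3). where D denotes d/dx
x^{3} + 15 x^{2} + 75 x + 125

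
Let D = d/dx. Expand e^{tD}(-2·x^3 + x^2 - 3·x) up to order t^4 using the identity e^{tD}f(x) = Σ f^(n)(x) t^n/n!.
- 2 t^{3} - t^{2} \left(6 x - 1\right) - t \left(6 x^{2} - 2 x + 3\right) - 2 x^{3} + x^{2} - 3 x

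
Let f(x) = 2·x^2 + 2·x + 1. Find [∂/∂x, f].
4 x + 2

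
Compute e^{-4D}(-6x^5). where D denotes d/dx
- 6 x^{5} + 120 x^{4} - 960 x^{3} + 3840 x^{2} - 7680 x + 6144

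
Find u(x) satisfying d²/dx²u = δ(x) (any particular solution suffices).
\frac{|x|}{2}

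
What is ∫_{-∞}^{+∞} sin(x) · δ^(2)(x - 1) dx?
- \sin{\left(1 \right)}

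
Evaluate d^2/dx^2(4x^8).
224 x^{6}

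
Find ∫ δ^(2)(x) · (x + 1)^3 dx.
6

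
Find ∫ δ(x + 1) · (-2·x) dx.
2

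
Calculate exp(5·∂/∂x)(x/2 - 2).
\frac{x}{2} + \frac{1}{2}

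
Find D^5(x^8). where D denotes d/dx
6720 x^{3}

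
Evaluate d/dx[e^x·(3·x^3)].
3 x^{2} \left(x + 3\right) e^{x}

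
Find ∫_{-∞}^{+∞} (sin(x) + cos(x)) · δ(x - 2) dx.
\cos{\left(2 \right)} + \sin{\left(2 \right)}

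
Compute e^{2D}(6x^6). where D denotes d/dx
6 x^{6} + 72 x^{5} + 360 x^{4} + 960 x^{3} + 1440 x^{2} + 1152 x + 384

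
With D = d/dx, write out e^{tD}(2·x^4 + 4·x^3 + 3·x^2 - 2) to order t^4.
2 t^{4} + t^{3} \left(8 x + 4\right) + t^{2} \left(12 x^{2} + 12 x + 3\right) + 2 t x \left(4 x^{2} + 6 x + 3\right) + 2 x^{4} + 4 x^{3} + 3 x^{2} - 2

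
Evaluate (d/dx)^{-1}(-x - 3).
- \frac{x^{2}}{2} - 3 x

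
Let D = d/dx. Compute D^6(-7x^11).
- 2328480 x^{5}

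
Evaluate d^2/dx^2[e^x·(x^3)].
x \left(x^{2} + 6 x + 6\right) e^{x}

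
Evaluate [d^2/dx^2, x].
2\frac{d}{dx}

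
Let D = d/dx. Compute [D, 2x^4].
8 x^{3}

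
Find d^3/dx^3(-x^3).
-6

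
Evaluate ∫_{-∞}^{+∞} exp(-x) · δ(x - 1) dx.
e^{-1}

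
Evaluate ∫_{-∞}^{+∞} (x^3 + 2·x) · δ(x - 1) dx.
3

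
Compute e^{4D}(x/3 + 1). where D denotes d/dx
\frac{x}{3} + \frac{7}{3}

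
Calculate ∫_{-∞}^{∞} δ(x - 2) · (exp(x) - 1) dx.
-1 + e^{2}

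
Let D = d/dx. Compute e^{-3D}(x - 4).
x - 7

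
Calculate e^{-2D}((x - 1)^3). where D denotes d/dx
x^{3} - 9 x^{2} + 27 x - 27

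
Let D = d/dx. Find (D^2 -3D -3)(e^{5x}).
7 e^{5 x}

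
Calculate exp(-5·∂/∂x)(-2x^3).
- 2 x^{3} + 30 x^{2} - 150 x + 250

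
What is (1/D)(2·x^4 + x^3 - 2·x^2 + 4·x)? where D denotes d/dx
\frac{2 x^{5}}{5} + \frac{x^{4}}{4} - \frac{2 x^{3}}{3} + 2 x^{2}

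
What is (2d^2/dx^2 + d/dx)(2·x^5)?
10 x^{3} \left(x + 8\right)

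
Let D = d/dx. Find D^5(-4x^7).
- 10080 x^{2}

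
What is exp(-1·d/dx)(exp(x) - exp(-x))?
- e^{1 - x} + e^{x - 1}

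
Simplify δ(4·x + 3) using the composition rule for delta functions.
\frac{\delta(x + 3/4)}{4}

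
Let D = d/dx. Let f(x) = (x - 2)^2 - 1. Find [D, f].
2 x - 4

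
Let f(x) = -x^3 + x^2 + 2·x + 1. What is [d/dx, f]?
- 3 x^{2} + 2 x + 2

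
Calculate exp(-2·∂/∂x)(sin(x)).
\sin{\left(x - 2 \right)}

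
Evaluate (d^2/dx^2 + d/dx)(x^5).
5 x^{3} \left(x + 4\right)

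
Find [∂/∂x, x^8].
8 x^{7}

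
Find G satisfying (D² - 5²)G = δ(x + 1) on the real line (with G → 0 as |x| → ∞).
-\frac{e^{-5|x + 1|}}{10}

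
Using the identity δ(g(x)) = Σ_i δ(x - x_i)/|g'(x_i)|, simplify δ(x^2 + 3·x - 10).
\frac{\delta(x + 5) + \delta(x - 2)}{7}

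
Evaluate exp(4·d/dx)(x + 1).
x + 5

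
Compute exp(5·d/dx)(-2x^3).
- 2 x^{3} - 30 x^{2} - 150 x - 250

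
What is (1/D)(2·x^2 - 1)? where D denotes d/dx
\frac{2 x^{3}}{3} - x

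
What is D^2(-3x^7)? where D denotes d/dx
- 126 x^{5}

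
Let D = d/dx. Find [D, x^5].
5 x^{4}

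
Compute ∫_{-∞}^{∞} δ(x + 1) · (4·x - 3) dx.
-7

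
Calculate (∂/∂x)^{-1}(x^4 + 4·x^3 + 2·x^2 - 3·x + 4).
\frac{x^{5}}{5} + x^{4} + \frac{2 x^{3}}{3} - \frac{3 x^{2}}{2} + 4 x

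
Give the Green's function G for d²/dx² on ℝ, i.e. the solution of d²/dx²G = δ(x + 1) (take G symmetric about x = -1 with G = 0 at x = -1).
\frac{|x + 1|}{2}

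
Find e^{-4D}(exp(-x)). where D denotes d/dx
e^{4 - x}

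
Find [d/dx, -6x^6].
- 36 x^{5}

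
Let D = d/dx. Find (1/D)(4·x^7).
\frac{x^{8}}{2}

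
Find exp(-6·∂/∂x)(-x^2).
- x^{2} + 12 x - 36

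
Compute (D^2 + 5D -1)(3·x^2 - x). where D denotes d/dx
- 3 x^{2} + 31 x + 1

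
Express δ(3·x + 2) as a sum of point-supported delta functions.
\frac{\delta(x + 2/3)}{3}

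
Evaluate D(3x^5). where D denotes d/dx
15 x^{4}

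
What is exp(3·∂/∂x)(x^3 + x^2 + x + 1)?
x^{3} + 10 x^{2} + 34 x + 40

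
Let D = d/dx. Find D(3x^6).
18 x^{5}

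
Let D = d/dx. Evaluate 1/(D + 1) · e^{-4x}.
- \frac{e^{- 4 x}}{3}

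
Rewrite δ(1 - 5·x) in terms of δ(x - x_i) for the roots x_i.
\frac{\delta(x - 1/5)}{5}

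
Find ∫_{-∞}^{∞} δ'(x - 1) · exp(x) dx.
- e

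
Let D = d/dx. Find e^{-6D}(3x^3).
3 x^{3} - 54 x^{2} + 324 x - 648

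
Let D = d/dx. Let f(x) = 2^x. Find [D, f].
2^{x} \log{\left(2 \right)}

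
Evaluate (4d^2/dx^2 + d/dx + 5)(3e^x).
30 e^{x}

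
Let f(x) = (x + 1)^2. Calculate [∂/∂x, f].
2 x + 2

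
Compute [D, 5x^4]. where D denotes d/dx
20 x^{3}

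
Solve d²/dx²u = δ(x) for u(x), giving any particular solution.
\frac{|x|}{2}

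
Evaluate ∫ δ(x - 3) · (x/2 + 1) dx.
\frac{5}{2}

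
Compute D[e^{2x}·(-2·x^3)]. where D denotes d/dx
x^{2} \left(- 4 x - 6\right) e^{2 x}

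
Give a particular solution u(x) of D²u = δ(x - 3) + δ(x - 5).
\frac{|x - 3|}{2} + \frac{|x - 5|}{2}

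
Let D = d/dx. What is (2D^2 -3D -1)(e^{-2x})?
13 e^{- 2 x}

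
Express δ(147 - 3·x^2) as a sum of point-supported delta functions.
\frac{\delta(x - 7) + \delta(x + 7)}{42}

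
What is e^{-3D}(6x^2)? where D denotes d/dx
6 x^{2} - 36 x + 54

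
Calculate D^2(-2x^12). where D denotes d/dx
- 264 x^{10}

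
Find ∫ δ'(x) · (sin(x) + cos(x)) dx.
-1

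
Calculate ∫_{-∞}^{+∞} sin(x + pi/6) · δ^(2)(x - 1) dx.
- \sin{\left(\frac{\pi}{6} + 1 \right)}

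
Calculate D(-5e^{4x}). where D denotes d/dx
- 20 e^{4 x}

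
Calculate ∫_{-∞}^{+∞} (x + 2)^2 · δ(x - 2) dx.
16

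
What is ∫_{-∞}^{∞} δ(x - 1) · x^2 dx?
1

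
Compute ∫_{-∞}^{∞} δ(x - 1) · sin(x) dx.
\sin{\left(1 \right)}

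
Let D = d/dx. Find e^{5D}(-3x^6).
- 3 x^{6} - 90 x^{5} - 1125 x^{4} - 7500 x^{3} - 28125 x^{2} - 56250 x - 46875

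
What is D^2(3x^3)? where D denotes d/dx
18 x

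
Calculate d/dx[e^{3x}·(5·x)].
\left(15 x + 5\right) e^{3 x}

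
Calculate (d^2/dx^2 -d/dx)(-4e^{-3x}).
- 48 e^{- 3 x}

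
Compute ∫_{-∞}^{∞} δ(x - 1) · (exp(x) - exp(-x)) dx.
2 \sinh{\left(1 \right)}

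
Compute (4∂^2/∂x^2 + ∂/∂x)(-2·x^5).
10 x^{3} \left(- x - 16\right)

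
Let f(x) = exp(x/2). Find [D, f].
\frac{e^{\frac{x}{2}}}{2}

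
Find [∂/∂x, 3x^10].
30 x^{9}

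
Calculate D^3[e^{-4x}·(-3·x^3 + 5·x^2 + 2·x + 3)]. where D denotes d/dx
2 \left(96 x^{3} - 376 x^{2} + 284 x - 117\right) e^{- 4 x}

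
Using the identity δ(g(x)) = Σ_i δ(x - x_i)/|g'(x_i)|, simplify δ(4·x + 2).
\frac{\delta(x + 1/2)}{4}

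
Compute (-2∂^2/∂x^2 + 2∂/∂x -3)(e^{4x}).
- 27 e^{4 x}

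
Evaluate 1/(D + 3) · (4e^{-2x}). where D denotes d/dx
4 e^{- 2 x}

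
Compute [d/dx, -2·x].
-2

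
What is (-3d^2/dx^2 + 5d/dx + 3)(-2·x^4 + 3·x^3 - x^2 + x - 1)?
- 6 x^{4} - 31 x^{3} + 114 x^{2} - 61 x + 8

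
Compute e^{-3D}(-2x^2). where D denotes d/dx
- 2 x^{2} + 12 x - 18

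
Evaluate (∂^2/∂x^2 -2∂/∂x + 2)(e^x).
e^{x}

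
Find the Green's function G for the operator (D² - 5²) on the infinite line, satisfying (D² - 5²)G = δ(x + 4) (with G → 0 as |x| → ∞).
-\frac{e^{-5|x + 4|}}{10}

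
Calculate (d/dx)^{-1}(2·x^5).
\frac{x^{6}}{3}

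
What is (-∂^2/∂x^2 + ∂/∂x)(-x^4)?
4 x^{2} \left(3 - x\right)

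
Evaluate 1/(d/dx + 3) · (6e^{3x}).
e^{3 x}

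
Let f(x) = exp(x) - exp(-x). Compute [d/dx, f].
2 \cosh{\left(x \right)}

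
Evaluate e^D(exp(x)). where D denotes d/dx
e^{x + 1}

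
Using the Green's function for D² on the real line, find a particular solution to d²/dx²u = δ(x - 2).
\frac{|x - 2|}{2}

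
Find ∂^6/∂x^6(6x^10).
907200 x^{4}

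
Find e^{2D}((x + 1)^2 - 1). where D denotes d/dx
x^{2} + 6 x + 8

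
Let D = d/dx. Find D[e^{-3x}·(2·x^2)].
2 x \left(2 - 3 x\right) e^{- 3 x}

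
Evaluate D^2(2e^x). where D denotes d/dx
2 e^{x}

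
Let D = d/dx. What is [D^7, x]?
7D^{6}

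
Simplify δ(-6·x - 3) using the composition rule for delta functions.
\frac{\delta(x + 1/2)}{6}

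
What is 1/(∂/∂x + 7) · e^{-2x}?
\frac{e^{- 2 x}}{5}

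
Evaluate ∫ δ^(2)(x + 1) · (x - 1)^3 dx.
-12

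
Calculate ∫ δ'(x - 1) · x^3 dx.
-3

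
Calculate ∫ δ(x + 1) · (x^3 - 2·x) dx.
1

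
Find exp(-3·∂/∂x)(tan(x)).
\tan{\left(x - 3 \right)}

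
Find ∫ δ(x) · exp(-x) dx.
1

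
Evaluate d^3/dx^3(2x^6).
240 x^{3}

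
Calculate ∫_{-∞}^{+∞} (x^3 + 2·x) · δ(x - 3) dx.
33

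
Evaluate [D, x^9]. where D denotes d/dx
9 x^{8}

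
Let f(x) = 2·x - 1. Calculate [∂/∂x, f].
2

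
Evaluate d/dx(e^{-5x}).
- 5 e^{- 5 x}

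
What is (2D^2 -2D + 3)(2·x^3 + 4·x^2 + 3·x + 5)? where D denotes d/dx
6 x^{3} + 17 x + 25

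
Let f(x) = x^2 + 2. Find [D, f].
2 x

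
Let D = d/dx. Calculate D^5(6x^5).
720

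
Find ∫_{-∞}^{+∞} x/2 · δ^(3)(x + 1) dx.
0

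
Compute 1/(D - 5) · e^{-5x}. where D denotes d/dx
- \frac{e^{- 5 x}}{10}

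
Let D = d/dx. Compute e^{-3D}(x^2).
x^{2} - 6 x + 9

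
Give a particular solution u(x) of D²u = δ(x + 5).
\frac{|x + 5|}{2}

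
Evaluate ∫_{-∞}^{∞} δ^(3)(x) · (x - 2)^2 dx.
0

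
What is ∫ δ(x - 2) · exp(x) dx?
e^{2}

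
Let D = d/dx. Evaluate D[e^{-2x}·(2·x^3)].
x^{2} \left(6 - 4 x\right) e^{- 2 x}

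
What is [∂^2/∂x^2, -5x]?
-10\frac{d}{dx}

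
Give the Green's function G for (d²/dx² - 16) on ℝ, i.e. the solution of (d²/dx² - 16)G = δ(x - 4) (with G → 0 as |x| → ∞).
-\frac{e^{-4|x - 4|}}{8}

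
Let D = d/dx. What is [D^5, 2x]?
10D^{4}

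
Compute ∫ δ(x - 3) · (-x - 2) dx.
-5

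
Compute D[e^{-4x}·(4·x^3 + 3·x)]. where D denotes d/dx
\left(- 16 x^{3} + 12 x^{2} - 12 x + 3\right) e^{- 4 x}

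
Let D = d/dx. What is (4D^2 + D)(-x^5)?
5 x^{3} \left(- x - 16\right)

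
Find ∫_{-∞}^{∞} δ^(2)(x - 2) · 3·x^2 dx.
6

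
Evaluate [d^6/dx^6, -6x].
-36\frac{d^{5}}{dx^{5}}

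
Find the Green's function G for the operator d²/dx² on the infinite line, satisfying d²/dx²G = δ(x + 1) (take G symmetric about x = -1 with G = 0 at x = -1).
\frac{|x + 1|}{2}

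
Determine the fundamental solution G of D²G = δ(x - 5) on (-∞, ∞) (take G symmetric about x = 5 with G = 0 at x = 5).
\frac{|x - 5|}{2}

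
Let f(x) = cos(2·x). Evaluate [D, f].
- 2 \sin{\left(2 x \right)}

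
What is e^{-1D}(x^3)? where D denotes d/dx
x^{3} - 3 x^{2} + 3 x - 1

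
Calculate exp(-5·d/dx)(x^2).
x^{2} - 10 x + 25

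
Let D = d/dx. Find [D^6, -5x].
-30D^{5}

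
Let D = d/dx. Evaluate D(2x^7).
14 x^{6}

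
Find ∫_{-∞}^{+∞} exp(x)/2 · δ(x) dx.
\frac{1}{2}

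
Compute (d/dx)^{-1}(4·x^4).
\frac{4 x^{5}}{5}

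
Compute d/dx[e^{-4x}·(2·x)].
2 \left(1 - 4 x\right) e^{- 4 x}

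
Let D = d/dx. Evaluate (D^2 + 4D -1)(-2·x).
2 x - 8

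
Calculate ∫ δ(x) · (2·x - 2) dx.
-2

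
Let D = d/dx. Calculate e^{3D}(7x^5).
7 x^{5} + 105 x^{4} + 630 x^{3} + 1890 x^{2} + 2835 x + 1701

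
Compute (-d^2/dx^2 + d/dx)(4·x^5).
20 x^{3} \left(x - 4\right)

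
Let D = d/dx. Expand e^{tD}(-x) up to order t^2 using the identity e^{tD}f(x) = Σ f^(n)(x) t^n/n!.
- t - x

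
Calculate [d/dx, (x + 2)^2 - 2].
2 x + 4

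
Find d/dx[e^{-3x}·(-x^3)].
3 x^{2} \left(x - 1\right) e^{- 3 x}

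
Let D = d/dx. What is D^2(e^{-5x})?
25 e^{- 5 x}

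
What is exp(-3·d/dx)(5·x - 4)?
5 x - 19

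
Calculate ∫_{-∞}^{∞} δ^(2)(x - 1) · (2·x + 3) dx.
0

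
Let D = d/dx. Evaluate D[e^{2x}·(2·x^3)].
x^{2} \left(4 x + 6\right) e^{2 x}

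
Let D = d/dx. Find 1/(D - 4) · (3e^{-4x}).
- \frac{3 e^{- 4 x}}{8}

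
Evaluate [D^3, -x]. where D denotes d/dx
-3D^{2}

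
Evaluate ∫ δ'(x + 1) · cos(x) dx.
- \sin{\left(1 \right)}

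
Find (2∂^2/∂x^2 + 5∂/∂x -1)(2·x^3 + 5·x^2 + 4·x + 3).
- 2 x^{3} + 25 x^{2} + 70 x + 37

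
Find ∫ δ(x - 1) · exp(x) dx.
e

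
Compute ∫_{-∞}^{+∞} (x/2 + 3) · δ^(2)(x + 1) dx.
0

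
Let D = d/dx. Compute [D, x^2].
2 x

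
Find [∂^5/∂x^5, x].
5\frac{d^{4}}{dx^{4}}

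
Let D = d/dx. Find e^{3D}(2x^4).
2 x^{4} + 24 x^{3} + 108 x^{2} + 216 x + 162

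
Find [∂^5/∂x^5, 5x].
25\frac{d^{4}}{dx^{4}}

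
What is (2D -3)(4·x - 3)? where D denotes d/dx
17 - 12 x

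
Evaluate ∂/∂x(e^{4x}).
4 e^{4 x}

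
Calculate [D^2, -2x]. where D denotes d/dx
-4D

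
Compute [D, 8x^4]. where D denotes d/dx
32 x^{3}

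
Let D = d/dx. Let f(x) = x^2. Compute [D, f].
2 x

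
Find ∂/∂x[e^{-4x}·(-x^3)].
x^{2} \left(4 x - 3\right) e^{- 4 x}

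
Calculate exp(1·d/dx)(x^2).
x^{2} + 2 x + 1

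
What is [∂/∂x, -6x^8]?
- 48 x^{7}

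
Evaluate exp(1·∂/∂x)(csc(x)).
\csc{\left(x + 1 \right)}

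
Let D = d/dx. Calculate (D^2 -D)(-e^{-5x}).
- 30 e^{- 5 x}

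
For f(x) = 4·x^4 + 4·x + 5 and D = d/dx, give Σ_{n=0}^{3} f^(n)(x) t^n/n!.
16 t^{3} x + 24 t^{2} x^{2} + 4 t \left(4 x^{3} + 1\right) + 4 x^{4} + 4 x + 5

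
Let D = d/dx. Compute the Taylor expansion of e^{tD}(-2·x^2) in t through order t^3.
- 2 t^{2} - 4 t x - 2 x^{2}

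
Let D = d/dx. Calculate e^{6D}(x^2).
x^{2} + 12 x + 36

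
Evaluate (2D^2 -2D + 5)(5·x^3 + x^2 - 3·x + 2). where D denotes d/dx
25 x^{3} - 25 x^{2} + 41 x + 20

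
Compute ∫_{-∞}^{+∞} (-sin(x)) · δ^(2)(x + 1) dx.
- \sin{\left(1 \right)}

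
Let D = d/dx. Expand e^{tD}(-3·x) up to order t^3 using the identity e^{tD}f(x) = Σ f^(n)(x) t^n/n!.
- 3 t - 3 x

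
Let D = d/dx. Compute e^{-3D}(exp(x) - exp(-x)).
- e^{3 - x} + e^{x - 3}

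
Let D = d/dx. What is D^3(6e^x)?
6 e^{x}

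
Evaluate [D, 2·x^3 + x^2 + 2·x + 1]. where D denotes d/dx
6 x^{2} + 2 x + 2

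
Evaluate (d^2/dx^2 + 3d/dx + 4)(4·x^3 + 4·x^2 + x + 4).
16 x^{3} + 52 x^{2} + 52 x + 27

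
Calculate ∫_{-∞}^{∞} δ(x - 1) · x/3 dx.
\frac{1}{3}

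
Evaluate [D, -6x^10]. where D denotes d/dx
- 60 x^{9}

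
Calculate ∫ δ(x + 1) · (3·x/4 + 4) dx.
\frac{13}{4}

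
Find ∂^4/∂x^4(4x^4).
96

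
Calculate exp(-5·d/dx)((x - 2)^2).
x^{2} - 14 x + 49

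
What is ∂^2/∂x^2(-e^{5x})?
- 25 e^{5 x}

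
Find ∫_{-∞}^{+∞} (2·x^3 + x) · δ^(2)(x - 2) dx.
24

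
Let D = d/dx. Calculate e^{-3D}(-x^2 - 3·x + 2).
- x^{2} + 3 x + 2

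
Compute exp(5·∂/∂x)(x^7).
x^{7} + 35 x^{6} + 525 x^{5} + 4375 x^{4} + 21875 x^{3} + 65625 x^{2} + 109375 x + 78125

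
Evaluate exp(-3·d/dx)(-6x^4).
- 6 x^{4} + 72 x^{3} - 324 x^{2} + 648 x - 486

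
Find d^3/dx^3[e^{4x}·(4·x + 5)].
256 \left(x + 2\right) e^{4 x}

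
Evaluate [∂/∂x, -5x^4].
- 20 x^{3}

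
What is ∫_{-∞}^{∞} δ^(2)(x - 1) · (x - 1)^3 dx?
0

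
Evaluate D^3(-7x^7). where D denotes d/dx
- 1470 x^{4}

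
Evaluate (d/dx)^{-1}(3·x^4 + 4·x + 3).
\frac{3 x^{5}}{5} + 2 x^{2} + 3 x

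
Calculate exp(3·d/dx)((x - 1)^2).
x^{2} + 4 x + 4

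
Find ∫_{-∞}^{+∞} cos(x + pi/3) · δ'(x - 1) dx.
\sin{\left(1 + \frac{\pi}{3} \right)}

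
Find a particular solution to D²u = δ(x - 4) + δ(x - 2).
\frac{|x - 4|}{2} + \frac{|x - 2|}{2}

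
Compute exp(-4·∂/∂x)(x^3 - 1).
x^{3} - 12 x^{2} + 48 x - 65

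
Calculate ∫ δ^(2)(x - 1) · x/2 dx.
0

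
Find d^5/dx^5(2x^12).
190080 x^{7}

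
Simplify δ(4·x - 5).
\frac{\delta(x - 5/4)}{4}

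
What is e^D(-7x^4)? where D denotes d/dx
- 7 x^{4} - 28 x^{3} - 42 x^{2} - 28 x - 7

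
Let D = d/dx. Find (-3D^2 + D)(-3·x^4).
12 x^{2} \left(9 - x\right)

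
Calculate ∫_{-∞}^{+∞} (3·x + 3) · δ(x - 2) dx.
9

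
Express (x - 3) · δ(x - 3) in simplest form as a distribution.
0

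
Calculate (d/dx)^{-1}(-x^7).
- \frac{x^{8}}{8}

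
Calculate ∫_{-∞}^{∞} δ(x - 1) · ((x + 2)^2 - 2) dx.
7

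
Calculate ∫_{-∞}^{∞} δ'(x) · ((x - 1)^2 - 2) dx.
2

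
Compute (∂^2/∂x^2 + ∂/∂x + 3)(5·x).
15 x + 5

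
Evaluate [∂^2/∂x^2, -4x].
-8\frac{d}{dx}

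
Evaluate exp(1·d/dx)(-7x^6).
- 7 x^{6} - 42 x^{5} - 105 x^{4} - 140 x^{3} - 105 x^{2} - 42 x - 7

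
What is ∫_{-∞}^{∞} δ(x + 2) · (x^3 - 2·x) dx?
-4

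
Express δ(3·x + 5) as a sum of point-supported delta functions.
\frac{\delta(x + 5/3)}{3}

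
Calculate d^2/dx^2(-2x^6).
- 60 x^{4}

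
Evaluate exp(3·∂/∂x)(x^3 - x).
x^{3} + 9 x^{2} + 26 x + 24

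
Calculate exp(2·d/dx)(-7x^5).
- 7 x^{5} - 70 x^{4} - 280 x^{3} - 560 x^{2} - 560 x - 224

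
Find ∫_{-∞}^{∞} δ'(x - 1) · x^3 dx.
-3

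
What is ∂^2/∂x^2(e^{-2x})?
4 e^{- 2 x}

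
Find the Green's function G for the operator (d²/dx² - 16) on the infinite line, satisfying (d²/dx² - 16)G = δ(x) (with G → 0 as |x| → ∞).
-\frac{e^{-4|x|}}{8}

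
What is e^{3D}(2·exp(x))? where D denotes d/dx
2 e^{x + 3}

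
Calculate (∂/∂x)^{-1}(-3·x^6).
- \frac{3 x^{7}}{7}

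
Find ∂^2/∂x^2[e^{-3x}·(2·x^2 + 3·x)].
\left(18 x^{2} + 3 x - 14\right) e^{- 3 x}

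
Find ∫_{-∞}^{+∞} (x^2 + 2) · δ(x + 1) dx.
3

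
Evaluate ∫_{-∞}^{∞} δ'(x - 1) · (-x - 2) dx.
1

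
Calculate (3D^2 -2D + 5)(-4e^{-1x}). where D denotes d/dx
- 40 e^{- x}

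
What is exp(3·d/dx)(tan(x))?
\tan{\left(x + 3 \right)}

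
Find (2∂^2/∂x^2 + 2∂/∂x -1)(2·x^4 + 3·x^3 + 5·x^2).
- 2 x^{4} + 13 x^{3} + 61 x^{2} + 56 x + 20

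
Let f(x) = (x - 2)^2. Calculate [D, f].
2 x - 4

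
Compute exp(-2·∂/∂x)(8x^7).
8 x^{7} - 112 x^{6} + 672 x^{5} - 2240 x^{4} + 4480 x^{3} - 5376 x^{2} + 3584 x - 1024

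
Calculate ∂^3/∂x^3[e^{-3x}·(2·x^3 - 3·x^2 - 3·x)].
3 \left(- 18 x^{3} + 81 x^{2} - 63 x - 5\right) e^{- 3 x}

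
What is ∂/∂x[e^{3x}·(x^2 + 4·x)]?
\left(3 x^{2} + 14 x + 4\right) e^{3 x}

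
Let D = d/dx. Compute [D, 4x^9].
36 x^{8}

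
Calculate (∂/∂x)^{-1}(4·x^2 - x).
\frac{4 x^{3}}{3} - \frac{x^{2}}{2}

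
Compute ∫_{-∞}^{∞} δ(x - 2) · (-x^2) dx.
-4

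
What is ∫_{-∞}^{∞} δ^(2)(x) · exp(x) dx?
1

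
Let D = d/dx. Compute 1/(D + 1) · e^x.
\frac{e^{x}}{2}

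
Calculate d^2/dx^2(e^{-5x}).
25 e^{- 5 x}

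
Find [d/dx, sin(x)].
\cos{\left(x \right)}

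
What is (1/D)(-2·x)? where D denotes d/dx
- x^{2}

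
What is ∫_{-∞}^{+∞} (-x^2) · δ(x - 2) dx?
-4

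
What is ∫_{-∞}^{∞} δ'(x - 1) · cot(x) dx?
\frac{1}{\sin^{2}{\left(1 \right)}}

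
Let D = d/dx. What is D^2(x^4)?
12 x^{2}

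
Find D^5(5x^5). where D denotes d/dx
600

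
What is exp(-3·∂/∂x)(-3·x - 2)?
7 - 3 x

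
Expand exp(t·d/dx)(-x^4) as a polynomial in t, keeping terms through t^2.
x^{2} \left(- 6 t^{2} - 4 t x - x^{2}\right)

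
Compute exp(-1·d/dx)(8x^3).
8 x^{3} - 24 x^{2} + 24 x - 8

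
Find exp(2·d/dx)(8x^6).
8 x^{6} + 96 x^{5} + 480 x^{4} + 1280 x^{3} + 1920 x^{2} + 1536 x + 512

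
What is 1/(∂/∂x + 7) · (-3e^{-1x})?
- \frac{e^{- x}}{2}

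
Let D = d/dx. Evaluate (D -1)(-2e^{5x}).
- 8 e^{5 x}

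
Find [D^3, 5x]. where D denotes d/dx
15D^{2}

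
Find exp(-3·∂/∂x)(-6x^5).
- 6 x^{5} + 90 x^{4} - 540 x^{3} + 1620 x^{2} - 2430 x + 1458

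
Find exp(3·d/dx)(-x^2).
- x^{2} - 6 x - 9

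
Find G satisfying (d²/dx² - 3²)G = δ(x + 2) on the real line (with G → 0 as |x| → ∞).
-\frac{e^{-3|x + 2|}}{6}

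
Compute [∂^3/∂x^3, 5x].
15\frac{d^{2}}{dx^{2}}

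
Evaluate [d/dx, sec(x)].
\tan{\left(x \right)} \sec{\left(x \right)}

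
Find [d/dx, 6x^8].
48 x^{7}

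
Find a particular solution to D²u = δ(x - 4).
\frac{|x - 4|}{2}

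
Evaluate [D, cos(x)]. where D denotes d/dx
- \sin{\left(x \right)}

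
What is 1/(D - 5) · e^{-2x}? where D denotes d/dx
- \frac{e^{- 2 x}}{7}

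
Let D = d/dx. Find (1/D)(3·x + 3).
\frac{3 x^{2}}{2} + 3 x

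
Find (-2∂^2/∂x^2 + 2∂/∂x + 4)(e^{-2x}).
- 8 e^{- 2 x}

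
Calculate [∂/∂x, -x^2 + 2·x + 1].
2 - 2 x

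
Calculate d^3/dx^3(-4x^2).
0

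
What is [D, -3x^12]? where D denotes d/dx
- 36 x^{11}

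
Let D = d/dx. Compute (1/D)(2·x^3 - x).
\frac{x^{4}}{2} - \frac{x^{2}}{2}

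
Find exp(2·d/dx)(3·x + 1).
3 x + 7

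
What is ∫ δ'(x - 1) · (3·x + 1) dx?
-3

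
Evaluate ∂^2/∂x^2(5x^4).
60 x^{2}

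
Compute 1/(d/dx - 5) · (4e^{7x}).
2 e^{7 x}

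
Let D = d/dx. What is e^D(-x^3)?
- x^{3} - 3 x^{2} - 3 x - 1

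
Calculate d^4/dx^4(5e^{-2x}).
80 e^{- 2 x}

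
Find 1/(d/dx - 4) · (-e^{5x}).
- e^{5 x}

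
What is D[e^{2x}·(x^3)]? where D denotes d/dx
x^{2} \left(2 x + 3\right) e^{2 x}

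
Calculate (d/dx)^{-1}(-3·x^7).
- \frac{3 x^{8}}{8}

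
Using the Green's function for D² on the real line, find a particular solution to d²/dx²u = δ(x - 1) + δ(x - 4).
\frac{|x - 1|}{2} + \frac{|x - 4|}{2}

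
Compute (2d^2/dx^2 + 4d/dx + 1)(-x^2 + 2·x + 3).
- x^{2} - 6 x + 7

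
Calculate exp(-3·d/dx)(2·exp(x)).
2 e^{x - 3}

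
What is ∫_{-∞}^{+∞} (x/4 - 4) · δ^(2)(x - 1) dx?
0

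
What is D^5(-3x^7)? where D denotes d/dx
- 7560 x^{2}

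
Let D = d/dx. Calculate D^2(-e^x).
- e^{x}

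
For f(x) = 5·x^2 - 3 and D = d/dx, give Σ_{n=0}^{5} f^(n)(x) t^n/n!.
5 t^{2} + 10 t x + 5 x^{2} - 3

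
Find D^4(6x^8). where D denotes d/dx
10080 x^{4}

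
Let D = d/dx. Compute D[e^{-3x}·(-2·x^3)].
6 x^{2} \left(x - 1\right) e^{- 3 x}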